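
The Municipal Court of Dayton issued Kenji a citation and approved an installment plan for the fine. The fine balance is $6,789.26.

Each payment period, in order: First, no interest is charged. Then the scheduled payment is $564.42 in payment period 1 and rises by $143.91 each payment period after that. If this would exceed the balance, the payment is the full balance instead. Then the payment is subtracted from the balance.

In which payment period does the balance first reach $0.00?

7

Payment period 1: opening $6,789.26; payment $564.42; balance $6,224.84
Payment period 2: opening $6,224.84; payment $708.33; balance $5,516.51
Payment period 3: opening $5,516.51; payment $852.24; balance $4,664.27
Payment period 4: opening $4,664.27; payment $996.15; balance $3,668.12
Payment period 5: opening $3,668.12; payment $1,140.06; balance $2,528.06
Payment period 6: opening $2,528.06; payment $1,283.97; balance $1,244.09
Payment period 7: opening $1,244.09; payment $1,244.09; balance $0.00
Balance reaches $0.00 in payment period 7.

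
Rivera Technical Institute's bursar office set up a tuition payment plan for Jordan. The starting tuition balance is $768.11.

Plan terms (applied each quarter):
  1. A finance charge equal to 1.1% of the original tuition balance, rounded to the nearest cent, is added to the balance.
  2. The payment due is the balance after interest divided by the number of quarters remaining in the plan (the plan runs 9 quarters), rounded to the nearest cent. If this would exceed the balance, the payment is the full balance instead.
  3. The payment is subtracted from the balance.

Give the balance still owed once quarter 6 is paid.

# | Opening | Interest | Payment | End bal
1 | $768.11 | $8.45 | $86.28 | $690.28
2 | $690.28 | $8.45 | $87.34 | $611.39
3 | $611.39 | $8.45 | $88.55 | $531.29
4 | $531.29 | $8.45 | $89.96 | $449.78
5 | $449.78 | $8.45 | $91.65 | $366.58
6 | $366.58 | $8.45 | $93.76 | $281.27

$281.27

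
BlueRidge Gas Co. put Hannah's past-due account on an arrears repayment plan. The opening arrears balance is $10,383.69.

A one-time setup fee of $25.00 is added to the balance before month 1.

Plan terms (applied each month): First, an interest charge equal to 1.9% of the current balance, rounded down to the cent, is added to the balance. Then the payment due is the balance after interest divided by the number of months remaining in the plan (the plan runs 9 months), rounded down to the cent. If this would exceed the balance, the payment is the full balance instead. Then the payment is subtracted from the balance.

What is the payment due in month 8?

Month 1: opening $10,408.69; interest $197.76 → $10,606.45; payment $1,178.49; balance $9,427.96
Month 2: opening $9,427.96; interest $179.13 → $9,607.09; payment $1,200.88; balance $8,406.21
Month 3: opening $8,406.21; interest $159.71 → $8,565.92; payment $1,223.70; balance $7,342.22
Month 4: opening $7,342.22; interest $139.50 → $7,481.72; payment $1,246.95; balance $6,234.77
Month 5: opening $6,234.77; interest $118.46 → $6,353.23; payment $1,270.64; balance $5,082.59
Month 6: opening $5,082.59; interest $96.56 → $5,179.15; payment $1,294.78; balance $3,884.37
Month 7: opening $3,884.37; interest $73.80 → $3,958.17; payment $1,319.39; balance $2,638.78
Month 8: opening $2,638.78; interest $50.13 → $2,688.91; payment $1,344.45; balance $1,344.46

$1,344.45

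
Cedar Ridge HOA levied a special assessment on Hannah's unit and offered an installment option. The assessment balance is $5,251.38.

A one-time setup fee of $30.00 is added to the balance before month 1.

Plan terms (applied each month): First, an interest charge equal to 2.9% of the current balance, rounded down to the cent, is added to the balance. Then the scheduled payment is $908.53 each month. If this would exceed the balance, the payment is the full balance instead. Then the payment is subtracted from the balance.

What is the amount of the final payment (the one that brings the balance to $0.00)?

$419.38

Month 1: opening $5,281.38; interest $153.16 → $5,434.54; payment $908.53; balance $4,526.01
Month 2: opening $4,526.01; interest $131.25 → $4,657.26; payment $908.53; balance $3,748.73
Month 3: opening $3,748.73; interest $108.71 → $3,857.44; payment $908.53; balance $2,948.91
Month 4: opening $2,948.91; interest $85.51 → $3,034.42; payment $908.53; balance $2,125.89
Month 5: opening $2,125.89; interest $61.65 → $2,187.54; payment $908.53; balance $1,279.01
Month 6: opening $1,279.01; interest $37.09 → $1,316.10; payment $908.53; balance $407.57
Month 7: opening $407.57; interest $11.81 → $419.38; payment $419.38; balance $0.00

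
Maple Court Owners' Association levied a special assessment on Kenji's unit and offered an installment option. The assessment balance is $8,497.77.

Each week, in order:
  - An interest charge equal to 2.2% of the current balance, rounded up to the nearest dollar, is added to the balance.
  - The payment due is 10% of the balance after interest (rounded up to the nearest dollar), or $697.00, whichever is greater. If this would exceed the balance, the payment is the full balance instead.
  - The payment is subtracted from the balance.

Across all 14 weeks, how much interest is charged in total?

$1,411.00

Week 1: $8,497.77 +$187.00 interest = $8,684.77; pay $869.00 → $7,815.77
Week 2: $7,815.77 +$172.00 interest = $7,987.77; pay $799.00 → $7,188.77
Week 3: $7,188.77 +$159.00 interest = $7,347.77; pay $735.00 → $6,612.77
Week 4: $6,612.77 +$146.00 interest = $6,758.77; pay $697.00 → $6,061.77
Week 5: $6,061.77 +$134.00 interest = $6,195.77; pay $697.00 → $5,498.77
Week 6: $5,498.77 +$121.00 interest = $5,619.77; pay $697.00 → $4,922.77
Week 7: $4,922.77 +$109.00 interest = $5,031.77; pay $697.00 → $4,334.77
Week 8: $4,334.77 +$96.00 interest = $4,430.77; pay $697.00 → $3,733.77
Week 9: $3,733.77 +$83.00 interest = $3,816.77; pay $697.00 → $3,119.77
Week 10: $3,119.77 +$69.00 interest = $3,188.77; pay $697.00 → $2,491.77
Week 11: $2,491.77 +$55.00 interest = $2,546.77; pay $697.00 → $1,849.77
Week 12: $1,849.77 +$41.00 interest = $1,890.77; pay $697.00 → $1,193.77
Week 13: $1,193.77 +$27.00 interest = $1,220.77; pay $697.00 → $523.77
Week 14: $523.77 +$12.00 interest = $535.77; pay $535.77 → $0.00
Total interest: $187.00 + $172.00 + $159.00 + $146.00 + $134.00 + $121.00 + $109.00 + $96.00 + $83.00 + $69.00 + $55.00 + $41.00 + $27.00 + $12.00 = $1,411.00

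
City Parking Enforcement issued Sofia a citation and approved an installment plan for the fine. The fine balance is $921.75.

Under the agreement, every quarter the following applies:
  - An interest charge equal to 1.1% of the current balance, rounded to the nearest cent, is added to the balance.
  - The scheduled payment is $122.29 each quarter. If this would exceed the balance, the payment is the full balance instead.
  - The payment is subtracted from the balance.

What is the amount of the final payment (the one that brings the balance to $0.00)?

# | Opening | Interest | Payment | End bal
1 | $921.75 | $10.14 | $122.29 | $809.60
2 | $809.60 | $8.91 | $122.29 | $696.22
3 | $696.22 | $7.66 | $122.29 | $581.59
4 | $581.59 | $6.40 | $122.29 | $465.70
5 | $465.70 | $5.12 | $122.29 | $348.53
6 | $348.53 | $3.83 | $122.29 | $230.07
7 | $230.07 | $2.53 | $122.29 | $110.31
8 | $110.31 | $1.21 | $111.52 | $0.00

$111.52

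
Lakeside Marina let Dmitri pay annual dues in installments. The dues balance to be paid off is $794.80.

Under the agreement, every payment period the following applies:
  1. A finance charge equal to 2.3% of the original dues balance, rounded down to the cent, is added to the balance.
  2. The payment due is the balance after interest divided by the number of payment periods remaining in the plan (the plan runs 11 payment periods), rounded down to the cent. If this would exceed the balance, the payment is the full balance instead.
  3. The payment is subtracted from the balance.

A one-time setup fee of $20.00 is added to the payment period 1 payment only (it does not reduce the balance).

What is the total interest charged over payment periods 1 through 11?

Payment period 1: opening $794.80; interest $18.28 → $813.08; payment $73.91 (+ $20.00 fee); balance $739.17
Payment period 2: opening $739.17; interest $18.28 → $757.45; payment $75.74; balance $681.71
Payment period 3: opening $681.71; interest $18.28 → $699.99; payment $77.77; balance $622.22
Payment period 4: opening $622.22; interest $18.28 → $640.50; payment $80.06; balance $560.44
Payment period 5: opening $560.44; interest $18.28 → $578.72; payment $82.67; balance $496.05
Payment period 6: opening $496.05; interest $18.28 → $514.33; payment $85.72; balance $428.61
Payment period 7: opening $428.61; interest $18.28 → $446.89; payment $89.37; balance $357.52
Payment period 8: opening $357.52; interest $18.28 → $375.80; payment $93.95; balance $281.85
Payment period 9: opening $281.85; interest $18.28 → $300.13; payment $100.04; balance $200.09
Payment period 10: opening $200.09; interest $18.28 → $218.37; payment $109.18; balance $109.19
Payment period 11: opening $109.19; interest $18.28 → $127.47; payment $127.47; balance $0.00
Total interest: $18.28 + $18.28 + $18.28 + $18.28 + $18.28 + $18.28 + $18.28 + $18.28 + $18.28 + $18.28 + $18.28 = $201.08

$201.08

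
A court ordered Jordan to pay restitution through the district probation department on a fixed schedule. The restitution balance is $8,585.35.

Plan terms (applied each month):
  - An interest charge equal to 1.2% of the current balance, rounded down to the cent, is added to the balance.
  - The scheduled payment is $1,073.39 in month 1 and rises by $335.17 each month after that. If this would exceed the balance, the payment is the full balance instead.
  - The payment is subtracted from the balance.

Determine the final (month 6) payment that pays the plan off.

$226.16

Month 1: opening $8,585.35; interest $103.02 → $8,688.37; payment $1,073.39; balance $7,614.98
Month 2: opening $7,614.98; interest $91.37 → $7,706.35; payment $1,408.56; balance $6,297.79
Month 3: opening $6,297.79; interest $75.57 → $6,373.36; payment $1,743.73; balance $4,629.63
Month 4: opening $4,629.63; interest $55.55 → $4,685.18; payment $2,078.90; balance $2,606.28
Month 5: opening $2,606.28; interest $31.27 → $2,637.55; payment $2,414.07; balance $223.48
Month 6: opening $223.48; interest $2.68 → $226.16; payment $226.16; balance $0.00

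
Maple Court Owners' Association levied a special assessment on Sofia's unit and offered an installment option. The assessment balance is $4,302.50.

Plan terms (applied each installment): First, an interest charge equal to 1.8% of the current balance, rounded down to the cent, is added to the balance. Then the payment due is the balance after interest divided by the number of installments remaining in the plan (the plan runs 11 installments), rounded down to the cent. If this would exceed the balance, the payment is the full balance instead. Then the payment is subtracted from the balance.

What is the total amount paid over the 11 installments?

$4,796.16

Installment 1: opening $4,302.50; interest $77.44 → $4,379.94; payment $398.17; balance $3,981.77
Installment 2: opening $3,981.77; interest $71.67 → $4,053.44; payment $405.34; balance $3,648.10
Installment 3: opening $3,648.10; interest $65.66 → $3,713.76; payment $412.64; balance $3,301.12
Installment 4: opening $3,301.12; interest $59.42 → $3,360.54; payment $420.06; balance $2,940.48
Installment 5: opening $2,940.48; interest $52.92 → $2,993.40; payment $427.62; balance $2,565.78
Installment 6: opening $2,565.78; interest $46.18 → $2,611.96; payment $435.32; balance $2,176.64
Installment 7: opening $2,176.64; interest $39.17 → $2,215.81; payment $443.16; balance $1,772.65
Installment 8: opening $1,772.65; interest $31.90 → $1,804.55; payment $451.13; balance $1,353.42
Installment 9: opening $1,353.42; interest $24.36 → $1,377.78; payment $459.26; balance $918.52
Installment 10: opening $918.52; interest $16.53 → $935.05; payment $467.52; balance $467.53
Installment 11: opening $467.53; interest $8.41 → $475.94; payment $475.94; balance $0.00
Total paid: $4,796.16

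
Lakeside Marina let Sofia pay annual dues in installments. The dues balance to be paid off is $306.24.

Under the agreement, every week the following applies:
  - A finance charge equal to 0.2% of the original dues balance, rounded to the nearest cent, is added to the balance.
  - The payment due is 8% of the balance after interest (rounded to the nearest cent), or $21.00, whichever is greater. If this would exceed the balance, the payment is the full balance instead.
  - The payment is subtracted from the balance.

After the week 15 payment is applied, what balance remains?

$0.00

# | Opening | Interest | Payment | End bal
1 | $306.24 | $0.61 | $24.55 | $282.30
2 | $282.30 | $0.61 | $22.63 | $260.28
3 | $260.28 | $0.61 | $21.00 | $239.89
4 | $239.89 | $0.61 | $21.00 | $219.50
5 | $219.50 | $0.61 | $21.00 | $199.11
6 | $199.11 | $0.61 | $21.00 | $178.72
7 | $178.72 | $0.61 | $21.00 | $158.33
8 | $158.33 | $0.61 | $21.00 | $137.94
9 | $137.94 | $0.61 | $21.00 | $117.55
10 | $117.55 | $0.61 | $21.00 | $97.16
11 | $97.16 | $0.61 | $21.00 | $76.77
12 | $76.77 | $0.61 | $21.00 | $56.38
13 | $56.38 | $0.61 | $21.00 | $35.99
14 | $35.99 | $0.61 | $21.00 | $15.60
15 | $15.60 | $0.61 | $16.21 | $0.00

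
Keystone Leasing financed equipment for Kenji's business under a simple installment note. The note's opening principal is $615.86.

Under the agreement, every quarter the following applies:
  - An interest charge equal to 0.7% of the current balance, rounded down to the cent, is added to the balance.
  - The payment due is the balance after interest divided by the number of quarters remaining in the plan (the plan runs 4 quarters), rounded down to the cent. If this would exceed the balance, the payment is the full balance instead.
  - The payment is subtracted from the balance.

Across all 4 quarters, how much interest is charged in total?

# | Opening | Interest | Payment | End bal
1 | $615.86 | $4.31 | $155.04 | $465.13
2 | $465.13 | $3.25 | $156.12 | $312.26
3 | $312.26 | $2.18 | $157.22 | $157.22
4 | $157.22 | $1.10 | $158.32 | $0.00
Total interest: $4.31 + $3.25 + $2.18 + $1.10 = $10.84

$10.84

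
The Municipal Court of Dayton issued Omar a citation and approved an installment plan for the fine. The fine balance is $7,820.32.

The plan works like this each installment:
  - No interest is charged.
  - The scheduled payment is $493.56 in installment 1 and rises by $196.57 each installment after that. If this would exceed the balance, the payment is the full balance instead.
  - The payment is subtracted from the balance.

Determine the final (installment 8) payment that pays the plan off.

Installment 1: $7,820.32 − $493.56 → $7,326.76
Installment 2: $7,326.76 − $690.13 → $6,636.63
Installment 3: $6,636.63 − $886.70 → $5,749.93
Installment 4: $5,749.93 − $1,083.27 → $4,666.66
Installment 5: $4,666.66 − $1,279.84 → $3,386.82
Installment 6: $3,386.82 − $1,476.41 → $1,910.41
Installment 7: $1,910.41 − $1,672.98 → $237.43
Installment 8: $237.43 − $237.43 → $0.00

$237.43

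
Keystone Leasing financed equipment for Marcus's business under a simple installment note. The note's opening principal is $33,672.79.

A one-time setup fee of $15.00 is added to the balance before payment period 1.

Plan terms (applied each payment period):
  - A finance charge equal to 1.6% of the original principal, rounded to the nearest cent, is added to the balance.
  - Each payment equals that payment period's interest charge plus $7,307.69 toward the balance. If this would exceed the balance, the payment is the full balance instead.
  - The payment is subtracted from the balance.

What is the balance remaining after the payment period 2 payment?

$19,072.41

Payment period 1: $33,687.79 +$538.76 interest = $34,226.55; pay $7,846.45 → $26,380.10
Payment period 2: $26,380.10 +$538.76 interest = $26,918.86; pay $7,846.45 → $19,072.41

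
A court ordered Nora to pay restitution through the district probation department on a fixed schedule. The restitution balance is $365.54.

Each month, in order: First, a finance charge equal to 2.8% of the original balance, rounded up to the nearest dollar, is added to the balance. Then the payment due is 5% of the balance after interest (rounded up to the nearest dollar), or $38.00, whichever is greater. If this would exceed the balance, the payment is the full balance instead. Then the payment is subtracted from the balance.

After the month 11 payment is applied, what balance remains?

$68.54

# | Opening | Interest | Payment | End bal
1 | $365.54 | $11.00 | $38.00 | $338.54
2 | $338.54 | $11.00 | $38.00 | $311.54
3 | $311.54 | $11.00 | $38.00 | $284.54
4 | $284.54 | $11.00 | $38.00 | $257.54
5 | $257.54 | $11.00 | $38.00 | $230.54
6 | $230.54 | $11.00 | $38.00 | $203.54
7 | $203.54 | $11.00 | $38.00 | $176.54
8 | $176.54 | $11.00 | $38.00 | $149.54
9 | $149.54 | $11.00 | $38.00 | $122.54
10 | $122.54 | $11.00 | $38.00 | $95.54
11 | $95.54 | $11.00 | $38.00 | $68.54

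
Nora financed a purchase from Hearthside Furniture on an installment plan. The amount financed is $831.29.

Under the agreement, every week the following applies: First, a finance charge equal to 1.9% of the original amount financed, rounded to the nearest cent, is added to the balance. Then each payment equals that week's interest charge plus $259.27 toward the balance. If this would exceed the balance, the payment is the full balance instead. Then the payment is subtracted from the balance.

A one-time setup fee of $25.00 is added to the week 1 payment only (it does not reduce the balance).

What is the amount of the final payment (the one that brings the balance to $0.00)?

$69.27

Week 1: opening $831.29; interest $15.79 → $847.08; payment $275.06 (+ $25.00 fee); balance $572.02
Week 2: opening $572.02; interest $15.79 → $587.81; payment $275.06; balance $312.75
Week 3: opening $312.75; interest $15.79 → $328.54; payment $275.06; balance $53.48
Week 4: opening $53.48; interest $15.79 → $69.27; payment $69.27; balance $0.00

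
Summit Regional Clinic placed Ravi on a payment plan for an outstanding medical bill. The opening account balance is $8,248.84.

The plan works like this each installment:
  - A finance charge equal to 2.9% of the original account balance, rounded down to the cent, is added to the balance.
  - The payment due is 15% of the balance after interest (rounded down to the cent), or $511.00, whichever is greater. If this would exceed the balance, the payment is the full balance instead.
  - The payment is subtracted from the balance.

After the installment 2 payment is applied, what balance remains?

$6,335.96

Installment 1: opening $8,248.84; interest $239.21 → $8,488.05; payment $1,273.20; balance $7,214.85
Installment 2: opening $7,214.85; interest $239.21 → $7,454.06; payment $1,118.10; balance $6,335.96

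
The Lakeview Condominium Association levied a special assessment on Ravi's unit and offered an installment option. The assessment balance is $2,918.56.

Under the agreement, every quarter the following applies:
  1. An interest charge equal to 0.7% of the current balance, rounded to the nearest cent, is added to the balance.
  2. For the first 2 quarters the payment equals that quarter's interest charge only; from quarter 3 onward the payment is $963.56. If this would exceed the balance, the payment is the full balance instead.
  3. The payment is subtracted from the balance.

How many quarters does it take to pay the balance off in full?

6

# | Opening | Interest | Payment | End bal
1 | $2,918.56 | $20.43 | $20.43 | $2,918.56
2 | $2,918.56 | $20.43 | $20.43 | $2,918.56
3 | $2,918.56 | $20.43 | $963.56 | $1,975.43
4 | $1,975.43 | $13.83 | $963.56 | $1,025.70
5 | $1,025.70 | $7.18 | $963.56 | $69.32
6 | $69.32 | $0.49 | $69.81 | $0.00
Balance reaches $0.00 in quarter 6.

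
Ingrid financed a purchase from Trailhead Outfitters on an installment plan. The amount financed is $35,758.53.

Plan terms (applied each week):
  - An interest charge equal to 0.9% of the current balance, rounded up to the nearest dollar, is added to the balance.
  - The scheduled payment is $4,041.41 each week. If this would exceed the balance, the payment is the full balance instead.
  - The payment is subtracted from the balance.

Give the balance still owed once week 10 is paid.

$0.00

Week 1: $35,758.53 +$322.00 interest = $36,080.53; pay $4,041.41 → $32,039.12
Week 2: $32,039.12 +$289.00 interest = $32,328.12; pay $4,041.41 → $28,286.71
Week 3: $28,286.71 +$255.00 interest = $28,541.71; pay $4,041.41 → $24,500.30
Week 4: $24,500.30 +$221.00 interest = $24,721.30; pay $4,041.41 → $20,679.89
Week 5: $20,679.89 +$187.00 interest = $20,866.89; pay $4,041.41 → $16,825.48
Week 6: $16,825.48 +$152.00 interest = $16,977.48; pay $4,041.41 → $12,936.07
Week 7: $12,936.07 +$117.00 interest = $13,053.07; pay $4,041.41 → $9,011.66
Week 8: $9,011.66 +$82.00 interest = $9,093.66; pay $4,041.41 → $5,052.25
Week 9: $5,052.25 +$46.00 interest = $5,098.25; pay $4,041.41 → $1,056.84
Week 10: $1,056.84 +$10.00 interest = $1,066.84; pay $1,066.84 → $0.00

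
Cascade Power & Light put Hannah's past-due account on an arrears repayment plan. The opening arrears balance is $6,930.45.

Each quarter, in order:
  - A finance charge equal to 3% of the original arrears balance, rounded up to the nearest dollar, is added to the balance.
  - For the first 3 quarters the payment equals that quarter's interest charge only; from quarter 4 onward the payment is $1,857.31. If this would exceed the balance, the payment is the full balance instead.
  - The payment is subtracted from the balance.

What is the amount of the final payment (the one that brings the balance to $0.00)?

$541.21

# | Opening | Interest | Payment | End bal
1 | $6,930.45 | $208.00 | $208.00 | $6,930.45
2 | $6,930.45 | $208.00 | $208.00 | $6,930.45
3 | $6,930.45 | $208.00 | $208.00 | $6,930.45
4 | $6,930.45 | $208.00 | $1,857.31 | $5,281.14
5 | $5,281.14 | $208.00 | $1,857.31 | $3,631.83
6 | $3,631.83 | $208.00 | $1,857.31 | $1,982.52
7 | $1,982.52 | $208.00 | $1,857.31 | $333.21
8 | $333.21 | $208.00 | $541.21 | $0.00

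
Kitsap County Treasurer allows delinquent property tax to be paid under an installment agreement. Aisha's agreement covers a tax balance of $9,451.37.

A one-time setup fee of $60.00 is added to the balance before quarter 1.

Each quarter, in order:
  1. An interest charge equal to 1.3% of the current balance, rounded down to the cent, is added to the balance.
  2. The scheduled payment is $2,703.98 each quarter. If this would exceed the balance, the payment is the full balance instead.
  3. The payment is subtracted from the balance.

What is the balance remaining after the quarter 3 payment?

$1,669.29

Quarter 1: opening $9,511.37; interest $123.64 → $9,635.01; payment $2,703.98; balance $6,931.03
Quarter 2: opening $6,931.03; interest $90.10 → $7,021.13; payment $2,703.98; balance $4,317.15
Quarter 3: opening $4,317.15; interest $56.12 → $4,373.27; payment $2,703.98; balance $1,669.29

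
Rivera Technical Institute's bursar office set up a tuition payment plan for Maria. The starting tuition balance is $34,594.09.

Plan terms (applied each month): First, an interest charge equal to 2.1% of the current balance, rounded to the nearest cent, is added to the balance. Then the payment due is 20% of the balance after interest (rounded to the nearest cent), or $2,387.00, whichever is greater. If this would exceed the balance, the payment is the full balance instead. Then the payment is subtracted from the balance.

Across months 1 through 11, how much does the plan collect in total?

$37,995.02

Month 1: $34,594.09 +$726.48 interest = $35,320.57; pay $7,064.11 → $28,256.46
Month 2: $28,256.46 +$593.39 interest = $28,849.85; pay $5,769.97 → $23,079.88
Month 3: $23,079.88 +$484.68 interest = $23,564.56; pay $4,712.91 → $18,851.65
Month 4: $18,851.65 +$395.88 interest = $19,247.53; pay $3,849.51 → $15,398.02
Month 5: $15,398.02 +$323.36 interest = $15,721.38; pay $3,144.28 → $12,577.10
Month 6: $12,577.10 +$264.12 interest = $12,841.22; pay $2,568.24 → $10,272.98
Month 7: $10,272.98 +$215.73 interest = $10,488.71; pay $2,387.00 → $8,101.71
Month 8: $8,101.71 +$170.14 interest = $8,271.85; pay $2,387.00 → $5,884.85
Month 9: $5,884.85 +$123.58 interest = $6,008.43; pay $2,387.00 → $3,621.43
Month 10: $3,621.43 +$76.05 interest = $3,697.48; pay $2,387.00 → $1,310.48
Month 11: $1,310.48 +$27.52 interest = $1,338.00; pay $1,338.00 → $0.00
Total paid: $37,995.02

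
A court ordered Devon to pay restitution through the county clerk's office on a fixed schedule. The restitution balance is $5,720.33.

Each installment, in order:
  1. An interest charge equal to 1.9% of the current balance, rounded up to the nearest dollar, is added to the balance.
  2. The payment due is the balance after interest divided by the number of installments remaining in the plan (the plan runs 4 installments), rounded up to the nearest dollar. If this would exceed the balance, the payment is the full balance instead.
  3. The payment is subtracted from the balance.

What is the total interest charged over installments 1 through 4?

Installment 1: $5,720.33 +$109.00 interest = $5,829.33; pay $1,458.00 → $4,371.33
Installment 2: $4,371.33 +$84.00 interest = $4,455.33; pay $1,486.00 → $2,969.33
Installment 3: $2,969.33 +$57.00 interest = $3,026.33; pay $1,514.00 → $1,512.33
Installment 4: $1,512.33 +$29.00 interest = $1,541.33; pay $1,541.33 → $0.00
Total interest: $109.00 + $84.00 + $57.00 + $29.00 = $279.00

$279.00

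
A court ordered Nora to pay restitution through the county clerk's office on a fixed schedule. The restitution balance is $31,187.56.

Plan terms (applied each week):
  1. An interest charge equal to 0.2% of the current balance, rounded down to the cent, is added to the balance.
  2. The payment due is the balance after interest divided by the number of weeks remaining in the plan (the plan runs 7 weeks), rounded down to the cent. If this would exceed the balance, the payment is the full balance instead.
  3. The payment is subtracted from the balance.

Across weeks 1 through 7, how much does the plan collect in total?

Week 1: opening $31,187.56; interest $62.37 → $31,249.93; payment $4,464.27; balance $26,785.66
Week 2: opening $26,785.66; interest $53.57 → $26,839.23; payment $4,473.20; balance $22,366.03
Week 3: opening $22,366.03; interest $44.73 → $22,410.76; payment $4,482.15; balance $17,928.61
Week 4: opening $17,928.61; interest $35.85 → $17,964.46; payment $4,491.11; balance $13,473.35
Week 5: opening $13,473.35; interest $26.94 → $13,500.29; payment $4,500.09; balance $9,000.20
Week 6: opening $9,000.20; interest $18.00 → $9,018.20; payment $4,509.10; balance $4,509.10
Week 7: opening $4,509.10; interest $9.01 → $4,518.11; payment $4,518.11; balance $0.00
Total paid: $31,438.03

$31,438.03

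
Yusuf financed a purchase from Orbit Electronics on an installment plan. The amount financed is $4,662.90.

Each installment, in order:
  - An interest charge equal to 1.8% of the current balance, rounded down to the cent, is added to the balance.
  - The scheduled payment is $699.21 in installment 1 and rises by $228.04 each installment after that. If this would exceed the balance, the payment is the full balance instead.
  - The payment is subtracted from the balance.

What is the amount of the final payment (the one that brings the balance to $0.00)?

Installment 1: opening $4,662.90; interest $83.93 → $4,746.83; payment $699.21; balance $4,047.62
Installment 2: opening $4,047.62; interest $72.85 → $4,120.47; payment $927.25; balance $3,193.22
Installment 3: opening $3,193.22; interest $57.47 → $3,250.69; payment $1,155.29; balance $2,095.40
Installment 4: opening $2,095.40; interest $37.71 → $2,133.11; payment $1,383.33; balance $749.78
Installment 5: opening $749.78; interest $13.49 → $763.27; payment $763.27; balance $0.00

$763.27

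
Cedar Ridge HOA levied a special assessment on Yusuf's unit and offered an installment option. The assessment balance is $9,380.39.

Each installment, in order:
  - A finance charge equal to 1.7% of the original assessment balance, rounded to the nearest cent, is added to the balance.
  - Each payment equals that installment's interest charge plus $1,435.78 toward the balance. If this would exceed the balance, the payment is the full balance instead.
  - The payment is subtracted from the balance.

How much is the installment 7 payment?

$925.18

# | Opening | Interest | Payment | End bal
1 | $9,380.39 | $159.47 | $1,595.25 | $7,944.61
2 | $7,944.61 | $159.47 | $1,595.25 | $6,508.83
3 | $6,508.83 | $159.47 | $1,595.25 | $5,073.05
4 | $5,073.05 | $159.47 | $1,595.25 | $3,637.27
5 | $3,637.27 | $159.47 | $1,595.25 | $2,201.49
6 | $2,201.49 | $159.47 | $1,595.25 | $765.71
7 | $765.71 | $159.47 | $925.18 | $0.00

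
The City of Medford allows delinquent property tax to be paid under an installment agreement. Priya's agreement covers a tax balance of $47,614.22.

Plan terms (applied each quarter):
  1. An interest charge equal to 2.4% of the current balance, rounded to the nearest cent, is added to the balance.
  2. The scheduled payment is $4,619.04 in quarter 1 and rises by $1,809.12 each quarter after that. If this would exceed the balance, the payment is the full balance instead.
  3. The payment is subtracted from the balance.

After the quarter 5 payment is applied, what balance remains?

Quarter 1: opening $47,614.22; interest $1,142.74 → $48,756.96; payment $4,619.04; balance $44,137.92
Quarter 2: opening $44,137.92; interest $1,059.31 → $45,197.23; payment $6,428.16; balance $38,769.07
Quarter 3: opening $38,769.07; interest $930.46 → $39,699.53; payment $8,237.28; balance $31,462.25
Quarter 4: opening $31,462.25; interest $755.09 → $32,217.34; payment $10,046.40; balance $22,170.94
Quarter 5: opening $22,170.94; interest $532.10 → $22,703.04; payment $11,855.52; balance $10,847.52

$10,847.52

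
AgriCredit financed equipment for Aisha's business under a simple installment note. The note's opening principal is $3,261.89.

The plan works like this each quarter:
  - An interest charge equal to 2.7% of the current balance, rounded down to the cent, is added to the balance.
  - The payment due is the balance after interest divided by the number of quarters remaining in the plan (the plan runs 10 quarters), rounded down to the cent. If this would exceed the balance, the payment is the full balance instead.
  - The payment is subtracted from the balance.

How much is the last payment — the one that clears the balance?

Quarter 1: $3,261.89 +$88.07 interest = $3,349.96; pay $334.99 → $3,014.97
Quarter 2: $3,014.97 +$81.40 interest = $3,096.37; pay $344.04 → $2,752.33
Quarter 3: $2,752.33 +$74.31 interest = $2,826.64; pay $353.33 → $2,473.31
Quarter 4: $2,473.31 +$66.77 interest = $2,540.08; pay $362.86 → $2,177.22
Quarter 5: $2,177.22 +$58.78 interest = $2,236.00; pay $372.66 → $1,863.34
Quarter 6: $1,863.34 +$50.31 interest = $1,913.65; pay $382.73 → $1,530.92
Quarter 7: $1,530.92 +$41.33 interest = $1,572.25; pay $393.06 → $1,179.19
Quarter 8: $1,179.19 +$31.83 interest = $1,211.02; pay $403.67 → $807.35
Quarter 9: $807.35 +$21.79 interest = $829.14; pay $414.57 → $414.57
Quarter 10: $414.57 +$11.19 interest = $425.76; pay $425.76 → $0.00

$425.76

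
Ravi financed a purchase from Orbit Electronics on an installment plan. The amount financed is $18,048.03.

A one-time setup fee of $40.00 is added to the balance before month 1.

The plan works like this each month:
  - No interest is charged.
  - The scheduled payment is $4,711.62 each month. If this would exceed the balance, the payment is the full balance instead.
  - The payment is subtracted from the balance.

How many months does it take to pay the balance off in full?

4

Month 1: opening $18,088.03; payment $4,711.62; balance $13,376.41
Month 2: opening $13,376.41; payment $4,711.62; balance $8,664.79
Month 3: opening $8,664.79; payment $4,711.62; balance $3,953.17
Month 4: opening $3,953.17; payment $3,953.17; balance $0.00
Balance reaches $0.00 in month 4.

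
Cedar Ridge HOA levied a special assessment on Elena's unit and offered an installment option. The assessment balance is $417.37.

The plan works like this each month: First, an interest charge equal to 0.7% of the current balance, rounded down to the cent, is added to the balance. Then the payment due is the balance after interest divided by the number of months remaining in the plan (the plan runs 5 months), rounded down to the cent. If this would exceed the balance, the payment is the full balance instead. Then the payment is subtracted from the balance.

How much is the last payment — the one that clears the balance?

$86.44

Month 1: opening $417.37; interest $2.92 → $420.29; payment $84.05; balance $336.24
Month 2: opening $336.24; interest $2.35 → $338.59; payment $84.64; balance $253.95
Month 3: opening $253.95; interest $1.77 → $255.72; payment $85.24; balance $170.48
Month 4: opening $170.48; interest $1.19 → $171.67; payment $85.83; balance $85.84
Month 5: opening $85.84; interest $0.60 → $86.44; payment $86.44; balance $0.00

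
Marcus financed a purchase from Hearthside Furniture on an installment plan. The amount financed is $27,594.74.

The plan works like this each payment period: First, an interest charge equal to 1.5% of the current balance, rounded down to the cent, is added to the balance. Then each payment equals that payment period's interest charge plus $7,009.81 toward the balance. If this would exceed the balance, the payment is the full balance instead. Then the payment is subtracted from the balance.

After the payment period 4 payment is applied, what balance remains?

$0.00

Payment period 1: opening $27,594.74; interest $413.92 → $28,008.66; payment $7,423.73; balance $20,584.93
Payment period 2: opening $20,584.93; interest $308.77 → $20,893.70; payment $7,318.58; balance $13,575.12
Payment period 3: opening $13,575.12; interest $203.62 → $13,778.74; payment $7,213.43; balance $6,565.31
Payment period 4: opening $6,565.31; interest $98.47 → $6,663.78; payment $6,663.78; balance $0.00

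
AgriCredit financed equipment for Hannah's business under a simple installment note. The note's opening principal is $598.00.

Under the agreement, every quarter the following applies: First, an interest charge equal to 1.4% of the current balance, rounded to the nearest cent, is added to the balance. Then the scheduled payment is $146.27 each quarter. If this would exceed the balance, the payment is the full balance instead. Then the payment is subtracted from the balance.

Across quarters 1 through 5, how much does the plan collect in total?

$620.28

# | Opening | Interest | Payment | End bal
1 | $598.00 | $8.37 | $146.27 | $460.10
2 | $460.10 | $6.44 | $146.27 | $320.27
3 | $320.27 | $4.48 | $146.27 | $178.48
4 | $178.48 | $2.50 | $146.27 | $34.71
5 | $34.71 | $0.49 | $35.20 | $0.00
Total paid: $620.28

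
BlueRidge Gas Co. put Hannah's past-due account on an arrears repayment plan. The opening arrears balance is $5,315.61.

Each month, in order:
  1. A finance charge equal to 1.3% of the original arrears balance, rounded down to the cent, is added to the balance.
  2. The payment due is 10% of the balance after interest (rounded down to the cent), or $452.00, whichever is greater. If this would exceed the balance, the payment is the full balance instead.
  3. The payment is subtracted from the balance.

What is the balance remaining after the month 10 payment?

$1,360.61

Month 1: opening $5,315.61; interest $69.10 → $5,384.71; payment $538.47; balance $4,846.24
Month 2: opening $4,846.24; interest $69.10 → $4,915.34; payment $491.53; balance $4,423.81
Month 3: opening $4,423.81; interest $69.10 → $4,492.91; payment $452.00; balance $4,040.91
Month 4: opening $4,040.91; interest $69.10 → $4,110.01; payment $452.00; balance $3,658.01
Month 5: opening $3,658.01; interest $69.10 → $3,727.11; payment $452.00; balance $3,275.11
Month 6: opening $3,275.11; interest $69.10 → $3,344.21; payment $452.00; balance $2,892.21
Month 7: opening $2,892.21; interest $69.10 → $2,961.31; payment $452.00; balance $2,509.31
Month 8: opening $2,509.31; interest $69.10 → $2,578.41; payment $452.00; balance $2,126.41
Month 9: opening $2,126.41; interest $69.10 → $2,195.51; payment $452.00; balance $1,743.51
Month 10: opening $1,743.51; interest $69.10 → $1,812.61; payment $452.00; balance $1,360.61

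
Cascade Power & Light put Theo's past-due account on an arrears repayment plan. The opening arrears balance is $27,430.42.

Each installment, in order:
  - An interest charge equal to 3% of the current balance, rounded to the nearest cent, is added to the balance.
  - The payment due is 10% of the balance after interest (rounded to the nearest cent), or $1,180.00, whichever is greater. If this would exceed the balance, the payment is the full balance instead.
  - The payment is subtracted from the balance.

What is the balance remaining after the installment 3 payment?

Installment 1: $27,430.42 +$822.91 interest = $28,253.33; pay $2,825.33 → $25,428.00
Installment 2: $25,428.00 +$762.84 interest = $26,190.84; pay $2,619.08 → $23,571.76
Installment 3: $23,571.76 +$707.15 interest = $24,278.91; pay $2,427.89 → $21,851.02

$21,851.02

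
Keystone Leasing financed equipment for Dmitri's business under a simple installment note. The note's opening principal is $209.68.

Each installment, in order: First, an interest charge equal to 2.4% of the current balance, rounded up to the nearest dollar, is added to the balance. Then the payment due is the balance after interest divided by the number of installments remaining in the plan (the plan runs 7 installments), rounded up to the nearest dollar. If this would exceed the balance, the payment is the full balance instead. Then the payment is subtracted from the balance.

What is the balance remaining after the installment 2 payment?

$157.68

Installment 1: $209.68 +$6.00 interest = $215.68; pay $31.00 → $184.68
Installment 2: $184.68 +$5.00 interest = $189.68; pay $32.00 → $157.68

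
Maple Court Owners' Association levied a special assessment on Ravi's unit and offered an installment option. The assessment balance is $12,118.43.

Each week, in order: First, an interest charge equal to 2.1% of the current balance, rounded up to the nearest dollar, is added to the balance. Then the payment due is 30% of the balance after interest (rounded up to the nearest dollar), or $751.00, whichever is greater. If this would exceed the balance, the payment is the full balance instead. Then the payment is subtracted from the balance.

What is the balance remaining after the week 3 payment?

$4,423.43

Week 1: opening $12,118.43; interest $255.00 → $12,373.43; payment $3,713.00; balance $8,660.43
Week 2: opening $8,660.43; interest $182.00 → $8,842.43; payment $2,653.00; balance $6,189.43
Week 3: opening $6,189.43; interest $130.00 → $6,319.43; payment $1,896.00; balance $4,423.43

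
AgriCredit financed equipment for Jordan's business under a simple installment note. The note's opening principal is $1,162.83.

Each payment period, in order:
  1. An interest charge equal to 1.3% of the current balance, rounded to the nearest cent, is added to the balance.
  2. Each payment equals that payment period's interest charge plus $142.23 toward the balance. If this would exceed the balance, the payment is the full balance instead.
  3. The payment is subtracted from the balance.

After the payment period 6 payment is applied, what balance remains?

$309.45

Payment period 1: opening $1,162.83; interest $15.12 → $1,177.95; payment $157.35; balance $1,020.60
Payment period 2: opening $1,020.60; interest $13.27 → $1,033.87; payment $155.50; balance $878.37
Payment period 3: opening $878.37; interest $11.42 → $889.79; payment $153.65; balance $736.14
Payment period 4: opening $736.14; interest $9.57 → $745.71; payment $151.80; balance $593.91
Payment period 5: opening $593.91; interest $7.72 → $601.63; payment $149.95; balance $451.68
Payment period 6: opening $451.68; interest $5.87 → $457.55; payment $148.10; balance $309.45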